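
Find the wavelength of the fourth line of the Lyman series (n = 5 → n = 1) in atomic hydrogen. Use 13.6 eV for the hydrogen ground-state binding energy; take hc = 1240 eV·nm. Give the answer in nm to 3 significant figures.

95.0 nm

The Lyman series terminates on n_f = 1; the fourth line has n_i = 1+4 = 5.
ΔE = 13.60 × (1/1² − 1/5²) = 13.06 eV.
λ = 1240 / 13.06 = 95.0 nm.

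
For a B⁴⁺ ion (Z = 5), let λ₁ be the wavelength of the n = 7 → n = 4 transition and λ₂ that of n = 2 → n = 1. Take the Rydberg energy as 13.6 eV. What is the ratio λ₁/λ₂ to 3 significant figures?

λ ∝ 1/ΔE ∝ 1/(1/n_f² − 1/n_i²), and the Z² and hc factors cancel in the ratio.
λ₁/λ₂ = (1/1² − 1/2²)/(1/4² − 1/7²) = 0.7500/0.04209 = 17.8.

17.8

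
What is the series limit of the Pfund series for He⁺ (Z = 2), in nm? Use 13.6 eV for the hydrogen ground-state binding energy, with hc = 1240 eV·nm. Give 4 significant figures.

569.9 nm

The Pfund series has lower level n_f = 5; the series limit corresponds to n_i → ∞.
ΔE_max = 13.6 × 4 / 5² = 2.176 eV.
λ_min = 1240 / 2.176 = 569.9 nm.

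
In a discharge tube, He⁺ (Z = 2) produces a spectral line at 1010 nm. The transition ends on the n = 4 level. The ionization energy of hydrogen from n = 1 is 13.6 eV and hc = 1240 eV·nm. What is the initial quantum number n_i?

The photon energy is ΔE = hc/λ = 1240 / 1010 = 1.228 eV.
With Z = 2, ΔE = 54.40 × (1/n_f² − 1/n_i²), so 1/n_f² − 1/n_i² = 0.02257.
With n_f = 4: 1/n_i² = 1/16 − 0.02257 = 0.03993, so n_i ≈ 5.00.

n_i = 5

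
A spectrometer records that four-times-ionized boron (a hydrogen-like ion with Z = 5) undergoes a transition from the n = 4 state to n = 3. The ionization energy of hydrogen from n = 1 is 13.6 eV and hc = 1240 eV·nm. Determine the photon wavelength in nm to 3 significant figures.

For Z = 5 the level energies scale as Z², so the effective Rydberg energy is 13.6 × 25 = 340.0 eV.
ΔE = 340.0 × (1/3² − 1/4²) = 340.0 × 0.04861 = 16.53 eV.
λ = hc/ΔE = 1240 / 16.53 = 75.0 nm.

75.0 nm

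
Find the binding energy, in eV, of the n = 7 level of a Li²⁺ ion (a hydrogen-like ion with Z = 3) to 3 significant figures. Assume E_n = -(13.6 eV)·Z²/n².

E_n = −13.6 Z²/n² = −122.4/n² eV for Z = 3.
E_7 = −122.4/49 = −2.50 eV, so ionization (to E = 0) requires 2.50 eV.

2.50 eV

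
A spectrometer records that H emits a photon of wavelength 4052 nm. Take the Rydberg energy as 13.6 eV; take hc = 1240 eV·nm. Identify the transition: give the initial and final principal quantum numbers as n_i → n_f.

n_i = 5, n_f = 4

The photon energy is ΔE = hc/λ = 1240 / 4052 = 0.3060 eV.
With Z = 1, ΔE = 13.60 × (1/n_f² − 1/n_i²), so 1/n_f² − 1/n_i² = 0.02250.
Trying n_f = 4 gives 1/n_i² = 0.04000, i.e. n_i ≈ 5; this pair matches.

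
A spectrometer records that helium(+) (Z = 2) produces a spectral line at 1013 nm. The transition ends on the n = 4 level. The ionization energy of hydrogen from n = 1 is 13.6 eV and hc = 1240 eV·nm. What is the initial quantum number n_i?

The photon energy is ΔE = hc/λ = 1240 / 1013 = 1.224 eV.
With Z = 2, ΔE = 54.40 × (1/n_f² − 1/n_i²), so 1/n_f² − 1/n_i² = 0.02250.
With n_f = 4: 1/n_i² = 1/16 − 0.02250 = 0.04000, so n_i ≈ 5.00.

n_i = 5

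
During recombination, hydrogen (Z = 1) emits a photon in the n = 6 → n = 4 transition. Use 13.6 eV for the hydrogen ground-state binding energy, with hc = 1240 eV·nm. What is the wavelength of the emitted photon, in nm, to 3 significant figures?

ΔE = 13.60 × (1/4² − 1/6²) = 13.60 × 0.03472 = 0.4722 eV.
λ = hc/ΔE = 1240 / 0.4722 = 2630 nm.

2630 nm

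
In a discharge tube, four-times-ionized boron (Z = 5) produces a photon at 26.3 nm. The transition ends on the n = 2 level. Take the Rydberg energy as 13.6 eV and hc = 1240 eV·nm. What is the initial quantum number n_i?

n_i = 3

The photon energy is ΔE = hc/λ = 1240 / 26.3 = 47.15 eV.
With Z = 5, ΔE = 340.0 × (1/n_f² − 1/n_i²), so 1/n_f² − 1/n_i² = 0.1387.
With n_f = 2: 1/n_i² = 1/4 − 0.1387 = 0.1113, so n_i ≈ 3.00.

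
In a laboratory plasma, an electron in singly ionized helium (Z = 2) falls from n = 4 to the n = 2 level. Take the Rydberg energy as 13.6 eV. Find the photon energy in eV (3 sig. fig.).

10.2 eV

The Bohr energies scale as Z², so for Z = 2: E_n = −54.40/n² eV.
E_4 = −54.40/16 = −3.400 eV and E_2 = −54.40/4 = −13.60 eV.
The photon energy is |E_4 − E_2| = 10.2 eV.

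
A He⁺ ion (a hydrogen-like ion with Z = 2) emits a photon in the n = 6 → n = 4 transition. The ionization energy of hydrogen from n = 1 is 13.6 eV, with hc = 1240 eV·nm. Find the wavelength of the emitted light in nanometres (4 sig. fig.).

For Z = 2 the level energies scale as Z², so the effective Rydberg energy is 13.6 × 4 = 54.40 eV.
ΔE = 54.40 × (1/4² − 1/6²) = 54.40 × 0.03472 = 1.889 eV.
λ = hc/ΔE = 1240 / 1.889 = 656.5 nm.

656.5 nm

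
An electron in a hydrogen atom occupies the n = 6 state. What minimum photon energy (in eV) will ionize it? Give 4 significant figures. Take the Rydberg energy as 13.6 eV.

0.3778 eV

E_6 = −13.60/36 = −0.3778 eV, so ionization (to E = 0) requires 0.3778 eV.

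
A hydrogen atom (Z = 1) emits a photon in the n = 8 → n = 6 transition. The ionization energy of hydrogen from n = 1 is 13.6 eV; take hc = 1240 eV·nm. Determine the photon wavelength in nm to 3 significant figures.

ΔE = 13.60 × (1/6² − 1/8²) = 13.60 × 0.01215 = 0.1653 eV.
λ = hc/ΔE = 1240 / 0.1653 = 7500 nm.

7500 nm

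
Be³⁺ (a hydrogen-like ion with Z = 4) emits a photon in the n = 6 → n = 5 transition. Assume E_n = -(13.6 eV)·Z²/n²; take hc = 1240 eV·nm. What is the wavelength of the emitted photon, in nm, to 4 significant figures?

For Z = 4 the level energies scale as Z², so the effective Rydberg energy is 13.6 × 16 = 217.6 eV.
ΔE = 217.6 × (1/5² − 1/6²) = 217.6 × 0.01222 = 2.660 eV.
λ = hc/ΔE = 1240 / 2.660 = 466.2 nm.

466.2 nm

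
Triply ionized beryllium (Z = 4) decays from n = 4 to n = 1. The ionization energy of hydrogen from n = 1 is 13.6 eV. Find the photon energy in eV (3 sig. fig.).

204 eV

The Bohr energies scale as Z², so for Z = 4: E_n = −217.6/n² eV.
E_4 = −217.6/16 = −13.60 eV and E_1 = −217.6/1 = −217.6 eV.
The photon energy is |E_4 − E_1| = 204 eV.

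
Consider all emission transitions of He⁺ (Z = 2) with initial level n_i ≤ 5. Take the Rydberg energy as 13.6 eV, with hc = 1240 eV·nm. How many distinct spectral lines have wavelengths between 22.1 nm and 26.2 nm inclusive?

3

Enumerate all n_i → n_f pairs with 1 ≤ n_f < n_i ≤ 5 and compute λ = 1240 / [13.6·4·(1/n_f² − 1/n_i²)].
Lines falling in [22.1, 26.2] nm: 5→1 (23.74 nm), 4→1 (24.31 nm), 3→1 (25.64 nm).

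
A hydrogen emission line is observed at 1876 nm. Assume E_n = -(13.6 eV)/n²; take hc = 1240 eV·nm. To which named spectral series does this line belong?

Paschen

ΔE = 1240/1876 = 0.6610 eV.
This matches 13.6 × (1/3² − 1/4²), so n_f = 3: the Paschen series.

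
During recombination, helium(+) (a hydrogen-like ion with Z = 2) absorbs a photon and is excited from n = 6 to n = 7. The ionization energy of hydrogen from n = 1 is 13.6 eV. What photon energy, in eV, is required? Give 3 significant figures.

The Bohr energies scale as Z², so for Z = 2: E_n = −54.40/n² eV.
E_7 = −54.40/49 = −1.110 eV and E_6 = −54.40/36 = −1.511 eV.
The photon energy is |E_7 − E_6| = 0.401 eV.

0.401 eV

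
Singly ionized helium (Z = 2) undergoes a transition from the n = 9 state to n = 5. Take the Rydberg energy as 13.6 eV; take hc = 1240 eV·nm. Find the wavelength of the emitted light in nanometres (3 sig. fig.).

824 nm

For Z = 2 the level energies scale as Z², so the effective Rydberg energy is 13.6 × 4 = 54.40 eV.
ΔE = 54.40 × (1/5² − 1/9²) = 54.40 × 0.02765 = 1.504 eV.
λ = hc/ΔE = 1240 / 1.504 = 824 nm.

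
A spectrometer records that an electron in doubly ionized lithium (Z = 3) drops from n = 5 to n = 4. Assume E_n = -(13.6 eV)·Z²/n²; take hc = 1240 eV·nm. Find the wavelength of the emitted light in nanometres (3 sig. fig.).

450 nm

For Z = 3 the level energies scale as Z², so the effective Rydberg energy is 13.6 × 9 = 122.4 eV.
ΔE = 122.4 × (1/4² − 1/5²) = 122.4 × 0.02250 = 2.754 eV.
λ = hc/ΔE = 1240 / 2.754 = 450 nm.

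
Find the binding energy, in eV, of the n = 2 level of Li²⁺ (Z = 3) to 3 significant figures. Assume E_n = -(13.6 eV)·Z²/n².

30.6 eV

E_n = −13.6 Z²/n² = −122.4/n² eV for Z = 3.
E_2 = −122.4/4 = −30.6 eV, so ionization (to E = 0) requires 30.6 eV.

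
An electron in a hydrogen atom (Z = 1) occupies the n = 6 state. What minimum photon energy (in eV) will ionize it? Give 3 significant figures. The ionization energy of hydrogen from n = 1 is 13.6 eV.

E_6 = −13.60/36 = −0.378 eV, so ionization (to E = 0) requires 0.378 eV.

0.378 eV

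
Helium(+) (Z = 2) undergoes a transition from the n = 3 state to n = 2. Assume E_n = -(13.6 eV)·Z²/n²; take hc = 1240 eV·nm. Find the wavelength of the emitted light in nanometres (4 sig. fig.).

164.1 nm

For Z = 2 the level energies scale as Z², so the effective Rydberg energy is 13.6 × 4 = 54.40 eV.
ΔE = 54.40 × (1/2² − 1/3²) = 54.40 × 0.1389 = 7.556 eV.
λ = hc/ΔE = 1240 / 7.556 = 164.1 nm.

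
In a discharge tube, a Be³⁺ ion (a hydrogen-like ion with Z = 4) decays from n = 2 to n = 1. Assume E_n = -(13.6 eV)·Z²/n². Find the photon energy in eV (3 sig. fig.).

The Bohr energies scale as Z², so for Z = 4: E_n = −217.6/n² eV.
E_2 = −217.6/4 = −54.40 eV and E_1 = −217.6/1 = −217.6 eV.
The photon energy is |E_2 − E_1| = 163 eV.

163 eV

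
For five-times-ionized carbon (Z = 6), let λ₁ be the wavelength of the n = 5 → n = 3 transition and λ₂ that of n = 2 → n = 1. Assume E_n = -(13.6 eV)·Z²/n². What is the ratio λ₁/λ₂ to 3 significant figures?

10.5

λ ∝ 1/ΔE ∝ 1/(1/n_f² − 1/n_i²), and the Z² and hc factors cancel in the ratio.
λ₁/λ₂ = (1/1² − 1/2²)/(1/3² − 1/5²) = 0.7500/0.07111 = 10.5.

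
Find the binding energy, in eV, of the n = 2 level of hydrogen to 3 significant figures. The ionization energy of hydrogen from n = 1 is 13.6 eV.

E_2 = −13.60/4 = −3.40 eV, so ionization (to E = 0) requires 3.40 eV.

3.40 eV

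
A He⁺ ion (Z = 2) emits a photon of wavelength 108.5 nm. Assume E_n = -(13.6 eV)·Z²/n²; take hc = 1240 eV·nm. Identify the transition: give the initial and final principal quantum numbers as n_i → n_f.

n_i = 5, n_f = 2

The photon energy is ΔE = hc/λ = 1240 / 108.5 = 11.43 eV.
With Z = 2, ΔE = 54.40 × (1/n_f² − 1/n_i²), so 1/n_f² − 1/n_i² = 0.2101.
Trying n_f = 2 gives 1/n_i² = 0.03992, i.e. n_i ≈ 5; this pair matches.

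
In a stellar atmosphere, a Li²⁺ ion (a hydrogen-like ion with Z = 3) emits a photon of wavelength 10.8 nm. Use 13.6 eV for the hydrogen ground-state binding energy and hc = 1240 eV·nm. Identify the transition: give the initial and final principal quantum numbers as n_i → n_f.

n_i = 4, n_f = 1

The photon energy is ΔE = hc/λ = 1240 / 10.8 = 114.8 eV.
With Z = 3, ΔE = 122.4 × (1/n_f² − 1/n_i²), so 1/n_f² − 1/n_i² = 0.9380.
Trying n_f = 1 gives 1/n_i² = 0.06197, i.e. n_i ≈ 4; this pair matches.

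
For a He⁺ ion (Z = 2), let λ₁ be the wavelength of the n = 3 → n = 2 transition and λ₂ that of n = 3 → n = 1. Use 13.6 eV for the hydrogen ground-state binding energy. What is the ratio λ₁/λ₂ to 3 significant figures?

6.40

λ ∝ 1/ΔE ∝ 1/(1/n_f² − 1/n_i²), and the Z² and hc factors cancel in the ratio.
λ₁/λ₂ = (1/1² − 1/3²)/(1/2² − 1/3²) = 0.8889/0.1389 = 6.40.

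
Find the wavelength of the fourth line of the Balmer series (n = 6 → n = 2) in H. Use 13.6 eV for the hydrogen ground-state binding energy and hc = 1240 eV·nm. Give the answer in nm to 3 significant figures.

The Balmer series terminates on n_f = 2; the fourth line has n_i = 2+4 = 6.
ΔE = 13.60 × (1/2² − 1/6²) = 3.022 eV.
λ = 1240 / 3.022 = 410 nm.

410 nm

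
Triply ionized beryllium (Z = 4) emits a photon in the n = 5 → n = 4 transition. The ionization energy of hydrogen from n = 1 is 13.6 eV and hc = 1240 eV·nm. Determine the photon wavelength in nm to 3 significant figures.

253 nm

For Z = 4 the level energies scale as Z², so the effective Rydberg energy is 13.6 × 16 = 217.6 eV.
ΔE = 217.6 × (1/4² − 1/5²) = 217.6 × 0.02250 = 4.896 eV.
λ = hc/ΔE = 1240 / 4.896 = 253 nm.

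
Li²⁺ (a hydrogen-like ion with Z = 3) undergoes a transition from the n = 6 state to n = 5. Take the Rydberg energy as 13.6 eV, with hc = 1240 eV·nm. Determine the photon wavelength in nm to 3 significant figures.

829 nm

For Z = 3 the level energies scale as Z², so the effective Rydberg energy is 13.6 × 9 = 122.4 eV.
ΔE = 122.4 × (1/5² − 1/6²) = 122.4 × 0.01222 = 1.496 eV.
λ = hc/ΔE = 1240 / 1.496 = 829 nm.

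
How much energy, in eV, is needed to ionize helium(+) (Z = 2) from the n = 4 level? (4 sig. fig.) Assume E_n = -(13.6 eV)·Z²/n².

E_n = −13.6 Z²/n² = −54.40/n² eV for Z = 2.
E_4 = −54.40/16 = −3.400 eV, so ionization (to E = 0) requires 3.400 eV.

3.400 eV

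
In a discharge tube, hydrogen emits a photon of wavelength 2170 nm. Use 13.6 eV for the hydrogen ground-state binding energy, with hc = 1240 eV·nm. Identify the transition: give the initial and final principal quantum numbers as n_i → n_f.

n_i = 7, n_f = 4

The photon energy is ΔE = hc/λ = 1240 / 2170 = 0.5714 eV.
With Z = 1, ΔE = 13.60 × (1/n_f² − 1/n_i²), so 1/n_f² − 1/n_i² = 0.04202.
Trying n_f = 4 gives 1/n_i² = 0.02048, i.e. n_i ≈ 7; this pair matches.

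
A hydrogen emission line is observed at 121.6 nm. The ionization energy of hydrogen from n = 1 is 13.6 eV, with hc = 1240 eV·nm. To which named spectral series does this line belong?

ΔE = 1240/121.6 = 10.20 eV.
This matches 13.6 × (1/1² − 1/2²), so n_f = 1: the Lyman series.

Lyman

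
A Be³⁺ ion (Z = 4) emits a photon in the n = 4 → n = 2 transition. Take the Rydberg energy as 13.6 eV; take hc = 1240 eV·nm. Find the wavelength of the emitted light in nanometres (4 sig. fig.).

30.39 nm

For Z = 4 the level energies scale as Z², so the effective Rydberg energy is 13.6 × 16 = 217.6 eV.
ΔE = 217.6 × (1/2² − 1/4²) = 217.6 × 0.1875 = 40.80 eV.
λ = hc/ΔE = 1240 / 40.80 = 30.39 nm.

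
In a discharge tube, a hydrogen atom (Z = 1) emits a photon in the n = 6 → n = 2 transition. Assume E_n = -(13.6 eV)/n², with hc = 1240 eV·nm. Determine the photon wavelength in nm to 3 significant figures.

410 nm

ΔE = 13.60 × (1/2² − 1/6²) = 13.60 × 0.2222 = 3.022 eV.
λ = hc/ΔE = 1240 / 3.022 = 410 nm.
This line belongs to the Balmer series.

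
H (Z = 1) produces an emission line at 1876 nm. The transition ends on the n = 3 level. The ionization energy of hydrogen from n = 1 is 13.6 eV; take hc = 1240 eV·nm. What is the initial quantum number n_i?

n_i = 4

The photon energy is ΔE = hc/λ = 1240 / 1876 = 0.6610 eV.
With Z = 1, ΔE = 13.60 × (1/n_f² − 1/n_i²), so 1/n_f² − 1/n_i² = 0.04860.
With n_f = 3: 1/n_i² = 1/9 − 0.04860 = 0.06251, so n_i ≈ 4.00.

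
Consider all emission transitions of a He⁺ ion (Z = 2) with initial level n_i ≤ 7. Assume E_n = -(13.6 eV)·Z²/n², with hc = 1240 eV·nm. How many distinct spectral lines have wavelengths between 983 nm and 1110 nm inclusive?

Enumerate all n_i → n_f pairs with 1 ≤ n_f < n_i ≤ 7 and compute λ = 1240 / [13.6·4·(1/n_f² − 1/n_i²)].
Lines falling in [983, 1110] nm: 5→4 (1013 nm).

1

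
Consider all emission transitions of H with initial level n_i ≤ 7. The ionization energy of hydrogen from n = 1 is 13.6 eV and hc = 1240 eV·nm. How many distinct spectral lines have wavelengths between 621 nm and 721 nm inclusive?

1

Enumerate all n_i → n_f pairs with 1 ≤ n_f < n_i ≤ 7 and compute λ = 1240 / [13.6·1·(1/n_f² − 1/n_i²)].
Lines falling in [621, 721] nm: 3→2 (656.5 nm).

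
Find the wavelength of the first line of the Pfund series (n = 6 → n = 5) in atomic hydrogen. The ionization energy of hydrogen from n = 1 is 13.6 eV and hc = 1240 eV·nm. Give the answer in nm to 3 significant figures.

The Pfund series terminates on n_f = 5; the first line has n_i = 5+1 = 6.
ΔE = 13.60 × (1/5² − 1/6²) = 0.1662 eV.
λ = 1240 / 0.1662 = 7460 nm.

7460 nm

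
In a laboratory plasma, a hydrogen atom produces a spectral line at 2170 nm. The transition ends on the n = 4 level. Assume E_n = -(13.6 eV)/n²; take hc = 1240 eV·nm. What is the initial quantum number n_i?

The photon energy is ΔE = hc/λ = 1240 / 2170 = 0.5714 eV.
With Z = 1, ΔE = 13.60 × (1/n_f² − 1/n_i²), so 1/n_f² − 1/n_i² = 0.04202.
With n_f = 4: 1/n_i² = 1/16 − 0.04202 = 0.02048, so n_i ≈ 6.99.

n_i = 7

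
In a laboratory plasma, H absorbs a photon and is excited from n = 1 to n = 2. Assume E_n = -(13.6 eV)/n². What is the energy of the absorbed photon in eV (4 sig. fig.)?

E_2 = −13.60/4 = −3.400 eV and E_1 = −13.60/1 = −13.60 eV.
The photon energy is |E_2 − E_1| = 10.20 eV.

10.20 eV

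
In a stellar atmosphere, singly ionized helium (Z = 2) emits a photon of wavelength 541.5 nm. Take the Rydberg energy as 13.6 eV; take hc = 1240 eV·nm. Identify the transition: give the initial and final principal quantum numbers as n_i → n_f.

The photon energy is ΔE = hc/λ = 1240 / 541.5 = 2.290 eV.
With Z = 2, ΔE = 54.40 × (1/n_f² − 1/n_i²), so 1/n_f² − 1/n_i² = 0.04209.
Trying n_f = 4 gives 1/n_i² = 0.02041, i.e. n_i ≈ 7; this pair matches.

n_i = 7, n_f = 4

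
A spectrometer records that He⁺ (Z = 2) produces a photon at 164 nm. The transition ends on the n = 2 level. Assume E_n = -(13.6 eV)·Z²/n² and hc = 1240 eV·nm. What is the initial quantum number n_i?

The photon energy is ΔE = hc/λ = 1240 / 164 = 7.561 eV.
With Z = 2, ΔE = 54.40 × (1/n_f² − 1/n_i²), so 1/n_f² − 1/n_i² = 0.1390.
With n_f = 2: 1/n_i² = 1/4 − 0.1390 = 0.1110, so n_i ≈ 3.00.

n_i = 3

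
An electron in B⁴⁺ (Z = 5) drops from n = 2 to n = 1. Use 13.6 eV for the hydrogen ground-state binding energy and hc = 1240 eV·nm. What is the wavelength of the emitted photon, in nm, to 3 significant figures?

4.86 nm

For Z = 5 the level energies scale as Z², so the effective Rydberg energy is 13.6 × 25 = 340.0 eV.
ΔE = 340.0 × (1/1² − 1/2²) = 340.0 × 0.7500 = 255.0 eV.
λ = hc/ΔE = 1240 / 255.0 = 4.86 nm.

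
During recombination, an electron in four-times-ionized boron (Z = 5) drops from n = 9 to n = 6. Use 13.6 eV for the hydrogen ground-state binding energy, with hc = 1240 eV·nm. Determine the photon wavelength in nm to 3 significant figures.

236 nm

For Z = 5 the level energies scale as Z², so the effective Rydberg energy is 13.6 × 25 = 340.0 eV.
ΔE = 340.0 × (1/6² − 1/9²) = 340.0 × 0.01543 = 5.247 eV.
λ = hc/ΔE = 1240 / 5.247 = 236 nm.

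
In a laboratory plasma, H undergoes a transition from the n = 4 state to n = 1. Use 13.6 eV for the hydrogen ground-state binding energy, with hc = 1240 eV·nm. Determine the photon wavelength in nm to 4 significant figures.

97.25 nm

ΔE = 13.60 × (1/1² − 1/4²) = 13.60 × 0.9375 = 12.75 eV.
λ = hc/ΔE = 1240 / 12.75 = 97.25 nm.
This line belongs to the Lyman series.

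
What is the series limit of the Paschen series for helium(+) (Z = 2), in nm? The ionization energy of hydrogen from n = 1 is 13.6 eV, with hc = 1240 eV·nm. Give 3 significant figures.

The Paschen series has lower level n_f = 3; the series limit corresponds to n_i → ∞.
ΔE_max = 13.6 × 4 / 3² = 6.044 eV.
λ_min = 1240 / 6.044 = 205 nm.

205 nm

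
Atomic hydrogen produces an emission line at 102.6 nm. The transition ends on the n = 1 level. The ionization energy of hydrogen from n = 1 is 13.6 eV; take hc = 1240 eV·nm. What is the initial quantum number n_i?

n_i = 3

The photon energy is ΔE = hc/λ = 1240 / 102.6 = 12.09 eV.
With Z = 1, ΔE = 13.60 × (1/n_f² − 1/n_i²), so 1/n_f² − 1/n_i² = 0.8887.
With n_f = 1: 1/n_i² = 1/1 − 0.8887 = 0.1113, so n_i ≈ 3.00.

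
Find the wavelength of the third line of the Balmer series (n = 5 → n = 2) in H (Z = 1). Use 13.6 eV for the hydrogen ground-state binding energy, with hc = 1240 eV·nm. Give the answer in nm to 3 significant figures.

The Balmer series terminates on n_f = 2; the third line has n_i = 2+3 = 5.
ΔE = 13.60 × (1/2² − 1/5²) = 2.856 eV.
λ = 1240 / 2.856 = 434 nm.

434 nm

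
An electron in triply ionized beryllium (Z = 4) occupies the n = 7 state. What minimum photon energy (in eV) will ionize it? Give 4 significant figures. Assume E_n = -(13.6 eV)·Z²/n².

4.441 eV

E_n = −13.6 Z²/n² = −217.6/n² eV for Z = 4.
E_7 = −217.6/49 = −4.441 eV, so ionization (to E = 0) requires 4.441 eV.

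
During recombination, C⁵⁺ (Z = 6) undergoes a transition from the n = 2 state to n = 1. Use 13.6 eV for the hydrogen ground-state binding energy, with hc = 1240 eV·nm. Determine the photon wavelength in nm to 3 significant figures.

3.38 nm

For Z = 6 the level energies scale as Z², so the effective Rydberg energy is 13.6 × 36 = 489.6 eV.
ΔE = 489.6 × (1/1² − 1/2²) = 489.6 × 0.7500 = 367.2 eV.
λ = hc/ΔE = 1240 / 367.2 = 3.38 nm.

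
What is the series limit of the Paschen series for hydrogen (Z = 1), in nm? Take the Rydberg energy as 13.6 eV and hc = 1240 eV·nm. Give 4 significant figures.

The Paschen series has lower level n_f = 3; the series limit corresponds to n_i → ∞.
ΔE_max = 13.6 × 1 / 3² = 1.511 eV.
λ_min = 1240 / 1.511 = 820.6 nm.

820.6 nm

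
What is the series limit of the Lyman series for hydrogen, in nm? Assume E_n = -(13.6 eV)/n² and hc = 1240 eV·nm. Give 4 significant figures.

The Lyman series has lower level n_f = 1; the series limit corresponds to n_i → ∞.
ΔE_max = 13.6 × 1 / 1² = 13.60 eV.
λ_min = 1240 / 13.60 = 91.18 nm.

91.18 nm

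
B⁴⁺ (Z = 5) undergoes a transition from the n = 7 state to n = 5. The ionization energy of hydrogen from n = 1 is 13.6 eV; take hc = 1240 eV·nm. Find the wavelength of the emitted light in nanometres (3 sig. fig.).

186 nm

For Z = 5 the level energies scale as Z², so the effective Rydberg energy is 13.6 × 25 = 340.0 eV.
ΔE = 340.0 × (1/5² − 1/7²) = 340.0 × 0.01959 = 6.661 eV.
λ = hc/ΔE = 1240 / 6.661 = 186 nm.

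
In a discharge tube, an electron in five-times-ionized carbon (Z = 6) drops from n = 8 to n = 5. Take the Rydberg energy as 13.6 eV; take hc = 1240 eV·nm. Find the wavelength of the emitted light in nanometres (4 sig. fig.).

For Z = 6 the level energies scale as Z², so the effective Rydberg energy is 13.6 × 36 = 489.6 eV.
ΔE = 489.6 × (1/5² − 1/8²) = 489.6 × 0.02438 = 11.93 eV.
λ = hc/ΔE = 1240 / 11.93 = 103.9 nm.

103.9 nm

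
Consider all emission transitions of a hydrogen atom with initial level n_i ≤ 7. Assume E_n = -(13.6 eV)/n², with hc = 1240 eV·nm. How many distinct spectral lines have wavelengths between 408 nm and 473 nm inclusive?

Enumerate all n_i → n_f pairs with 1 ≤ n_f < n_i ≤ 7 and compute λ = 1240 / [13.6·1·(1/n_f² − 1/n_i²)].
Lines falling in [408, 473] nm: 6→2 (410.3 nm), 5→2 (434.2 nm).

2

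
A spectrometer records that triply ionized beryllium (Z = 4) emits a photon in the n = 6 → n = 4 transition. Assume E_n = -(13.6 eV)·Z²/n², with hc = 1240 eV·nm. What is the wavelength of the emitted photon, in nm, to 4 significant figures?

For Z = 4 the level energies scale as Z², so the effective Rydberg energy is 13.6 × 16 = 217.6 eV.
ΔE = 217.6 × (1/4² − 1/6²) = 217.6 × 0.03472 = 7.556 eV.
λ = hc/ΔE = 1240 / 7.556 = 164.1 nm.

164.1 nm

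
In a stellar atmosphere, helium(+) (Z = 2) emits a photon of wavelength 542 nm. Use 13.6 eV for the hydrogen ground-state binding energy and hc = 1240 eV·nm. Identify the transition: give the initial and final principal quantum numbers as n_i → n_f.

n_i = 7, n_f = 4

The photon energy is ΔE = hc/λ = 1240 / 542 = 2.288 eV.
With Z = 2, ΔE = 54.40 × (1/n_f² − 1/n_i²), so 1/n_f² − 1/n_i² = 0.04206.
Trying n_f = 4 gives 1/n_i² = 0.02044, i.e. n_i ≈ 7; this pair matches.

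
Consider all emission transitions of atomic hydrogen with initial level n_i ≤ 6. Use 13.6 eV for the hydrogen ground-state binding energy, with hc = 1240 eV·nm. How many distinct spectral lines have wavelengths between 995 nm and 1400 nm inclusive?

Enumerate all n_i → n_f pairs with 1 ≤ n_f < n_i ≤ 6 and compute λ = 1240 / [13.6·1·(1/n_f² − 1/n_i²)].
Lines falling in [995, 1400] nm: 6→3 (1094 nm), 5→3 (1282 nm).

2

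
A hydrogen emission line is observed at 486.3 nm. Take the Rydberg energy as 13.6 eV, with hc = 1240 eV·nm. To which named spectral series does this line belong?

Balmer

ΔE = 1240/486.3 = 2.550 eV.
This matches 13.6 × (1/2² − 1/4²), so n_f = 2: the Balmer series.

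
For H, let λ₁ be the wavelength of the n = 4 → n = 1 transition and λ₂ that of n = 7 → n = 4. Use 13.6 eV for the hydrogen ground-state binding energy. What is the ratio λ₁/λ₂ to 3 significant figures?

0.0449

λ ∝ 1/ΔE ∝ 1/(1/n_f² − 1/n_i²), and the Z² and hc factors cancel in the ratio.
λ₁/λ₂ = (1/4² − 1/7²)/(1/1² − 1/4²) = 0.04209/0.9375 = 0.0449.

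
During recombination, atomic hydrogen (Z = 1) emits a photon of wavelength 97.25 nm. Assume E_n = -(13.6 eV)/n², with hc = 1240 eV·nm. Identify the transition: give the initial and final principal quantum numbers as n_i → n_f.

The photon energy is ΔE = hc/λ = 1240 / 97.25 = 12.75 eV.
With Z = 1, ΔE = 13.60 × (1/n_f² − 1/n_i²), so 1/n_f² − 1/n_i² = 0.9375.
Trying n_f = 1 gives 1/n_i² = 0.06245, i.e. n_i ≈ 4; this pair matches.

n_i = 4, n_f = 1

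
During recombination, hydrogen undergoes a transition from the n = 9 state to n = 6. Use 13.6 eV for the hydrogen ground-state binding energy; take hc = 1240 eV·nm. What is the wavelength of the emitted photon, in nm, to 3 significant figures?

5910 nm

ΔE = 13.60 × (1/6² − 1/9²) = 13.60 × 0.01543 = 0.2099 eV.
λ = hc/ΔE = 1240 / 0.2099 = 5910 nm.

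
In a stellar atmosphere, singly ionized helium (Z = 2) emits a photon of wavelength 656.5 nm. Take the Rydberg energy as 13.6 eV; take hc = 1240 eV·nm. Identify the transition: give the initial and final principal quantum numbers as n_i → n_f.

The photon energy is ΔE = hc/λ = 1240 / 656.5 = 1.889 eV.
With Z = 2, ΔE = 54.40 × (1/n_f² − 1/n_i²), so 1/n_f² − 1/n_i² = 0.03472.
Trying n_f = 4 gives 1/n_i² = 0.02778, i.e. n_i ≈ 6; this pair matches.

n_i = 6, n_f = 4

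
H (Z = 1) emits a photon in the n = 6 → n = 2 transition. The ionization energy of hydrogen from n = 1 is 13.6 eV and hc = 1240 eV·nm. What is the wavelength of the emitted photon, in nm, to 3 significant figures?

ΔE = 13.60 × (1/2² − 1/6²) = 13.60 × 0.2222 = 3.022 eV.
λ = hc/ΔE = 1240 / 3.022 = 410 nm.

410 nm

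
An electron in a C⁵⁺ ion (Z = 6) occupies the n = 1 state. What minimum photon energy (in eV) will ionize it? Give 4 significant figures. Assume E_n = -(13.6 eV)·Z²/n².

E_n = −13.6 Z²/n² = −489.6/n² eV for Z = 6.
E_1 = −489.6/1 = −489.6 eV, so ionization (to E = 0) requires 489.6 eV.

489.6 eV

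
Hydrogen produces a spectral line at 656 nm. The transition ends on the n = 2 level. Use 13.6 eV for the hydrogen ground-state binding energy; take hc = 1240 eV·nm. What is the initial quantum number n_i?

n_i = 3

The photon energy is ΔE = hc/λ = 1240 / 656 = 1.890 eV.
With Z = 1, ΔE = 13.60 × (1/n_f² − 1/n_i²), so 1/n_f² − 1/n_i² = 0.1390.
With n_f = 2: 1/n_i² = 1/4 − 0.1390 = 0.1110, so n_i ≈ 3.00.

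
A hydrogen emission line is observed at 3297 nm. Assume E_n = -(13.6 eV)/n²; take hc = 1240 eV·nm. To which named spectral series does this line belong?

ΔE = 1240/3297 = 0.3761 eV.
This matches 13.6 × (1/5² − 1/9²), so n_f = 5: the Pfund series.

Pfund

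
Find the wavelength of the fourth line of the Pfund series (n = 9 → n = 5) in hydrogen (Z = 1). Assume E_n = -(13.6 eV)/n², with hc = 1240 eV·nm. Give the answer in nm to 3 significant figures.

The Pfund series terminates on n_f = 5; the fourth line has n_i = 5+4 = 9.
ΔE = 13.60 × (1/5² − 1/9²) = 0.3761 eV.
λ = 1240 / 0.3761 = 3300 nm.

3300 nm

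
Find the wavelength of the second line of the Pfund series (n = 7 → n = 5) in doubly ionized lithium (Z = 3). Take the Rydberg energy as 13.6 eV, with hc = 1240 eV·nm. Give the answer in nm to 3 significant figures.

The Pfund series terminates on n_f = 5; the second line has n_i = 5+2 = 7.
ΔE = 122.4 × (1/5² − 1/7²) = 2.398 eV.
λ = 1240 / 2.398 = 517 nm.

517 nm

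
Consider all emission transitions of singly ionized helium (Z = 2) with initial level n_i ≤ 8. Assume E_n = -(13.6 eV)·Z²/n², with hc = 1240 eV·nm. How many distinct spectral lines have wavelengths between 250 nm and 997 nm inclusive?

Enumerate all n_i → n_f pairs with 1 ≤ n_f < n_i ≤ 8 and compute λ = 1240 / [13.6·4·(1/n_f² − 1/n_i²)].
Lines falling in [250, 997] nm: 7→3 (251.3 nm), 6→3 (273.5 nm), 5→3 (320.5 nm), 4→3 (468.9 nm), 8→4 (486.3 nm), 7→4 (541.5 nm), 6→4 (656.5 nm), 8→5 (935.1 nm).

8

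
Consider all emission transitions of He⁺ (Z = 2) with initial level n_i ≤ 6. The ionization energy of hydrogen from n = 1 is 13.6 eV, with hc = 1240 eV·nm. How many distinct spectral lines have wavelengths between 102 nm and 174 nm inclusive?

4

Enumerate all n_i → n_f pairs with 1 ≤ n_f < n_i ≤ 6 and compute λ = 1240 / [13.6·4·(1/n_f² − 1/n_i²)].
Lines falling in [102, 174] nm: 6→2 (102.6 nm), 5→2 (108.5 nm), 4→2 (121.6 nm), 3→2 (164.1 nm).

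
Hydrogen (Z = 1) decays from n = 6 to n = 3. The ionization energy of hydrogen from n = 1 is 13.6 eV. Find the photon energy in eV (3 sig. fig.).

1.13 eV

E_6 = −13.60/36 = −0.3778 eV and E_3 = −13.60/9 = −1.511 eV.
The photon energy is |E_6 − E_3| = 1.13 eV.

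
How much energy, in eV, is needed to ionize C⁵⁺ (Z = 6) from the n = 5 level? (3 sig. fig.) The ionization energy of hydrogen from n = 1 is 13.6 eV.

E_n = −13.6 Z²/n² = −489.6/n² eV for Z = 6.
E_5 = −489.6/25 = −19.6 eV, so ionization (to E = 0) requires 19.6 eV.

19.6 eV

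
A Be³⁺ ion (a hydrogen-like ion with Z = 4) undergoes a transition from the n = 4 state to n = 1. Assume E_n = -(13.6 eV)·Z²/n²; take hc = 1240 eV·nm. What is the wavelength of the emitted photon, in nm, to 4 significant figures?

6.078 nm

For Z = 4 the level energies scale as Z², so the effective Rydberg energy is 13.6 × 16 = 217.6 eV.
ΔE = 217.6 × (1/1² − 1/4²) = 217.6 × 0.9375 = 204.0 eV.
λ = hc/ΔE = 1240 / 204.0 = 6.078 nm.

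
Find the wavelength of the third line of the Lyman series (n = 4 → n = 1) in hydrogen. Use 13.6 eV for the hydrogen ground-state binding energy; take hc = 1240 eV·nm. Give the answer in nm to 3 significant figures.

97.3 nm

The Lyman series terminates on n_f = 1; the third line has n_i = 1+3 = 4.
ΔE = 13.60 × (1/1² − 1/4²) = 12.75 eV.
λ = 1240 / 12.75 = 97.3 nm.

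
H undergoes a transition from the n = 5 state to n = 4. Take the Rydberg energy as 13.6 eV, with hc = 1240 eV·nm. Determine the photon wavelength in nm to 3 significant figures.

4050 nm

ΔE = 13.60 × (1/4² − 1/5²) = 13.60 × 0.02250 = 0.3060 eV.
λ = hc/ΔE = 1240 / 0.3060 = 4050 nm.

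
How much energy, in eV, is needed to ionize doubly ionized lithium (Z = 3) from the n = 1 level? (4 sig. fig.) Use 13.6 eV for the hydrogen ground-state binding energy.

122.4 eV

E_n = −13.6 Z²/n² = −122.4/n² eV for Z = 3.
E_1 = −122.4/1 = −122.4 eV, so ionization (to E = 0) requires 122.4 eV.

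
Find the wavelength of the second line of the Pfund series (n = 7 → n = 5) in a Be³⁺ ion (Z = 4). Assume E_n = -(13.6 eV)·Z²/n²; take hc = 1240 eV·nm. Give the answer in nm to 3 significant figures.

The Pfund series terminates on n_f = 5; the second line has n_i = 5+2 = 7.
ΔE = 217.6 × (1/5² − 1/7²) = 4.263 eV.
λ = 1240 / 4.263 = 291 nm.

291 nm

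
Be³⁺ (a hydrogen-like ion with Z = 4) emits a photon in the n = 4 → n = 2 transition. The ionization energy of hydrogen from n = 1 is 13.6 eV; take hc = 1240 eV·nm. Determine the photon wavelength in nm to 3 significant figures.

For Z = 4 the level energies scale as Z², so the effective Rydberg energy is 13.6 × 16 = 217.6 eV.
ΔE = 217.6 × (1/2² − 1/4²) = 217.6 × 0.1875 = 40.80 eV.
λ = hc/ΔE = 1240 / 40.80 = 30.4 nm.

30.4 nm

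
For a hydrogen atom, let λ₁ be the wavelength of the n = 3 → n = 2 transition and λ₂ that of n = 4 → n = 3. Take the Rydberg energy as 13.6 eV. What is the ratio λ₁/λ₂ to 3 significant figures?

λ ∝ 1/ΔE ∝ 1/(1/n_f² − 1/n_i²), and the Z² and hc factors cancel in the ratio.
λ₁/λ₂ = (1/3² − 1/4²)/(1/2² − 1/3²) = 0.04861/0.1389 = 0.350.

0.350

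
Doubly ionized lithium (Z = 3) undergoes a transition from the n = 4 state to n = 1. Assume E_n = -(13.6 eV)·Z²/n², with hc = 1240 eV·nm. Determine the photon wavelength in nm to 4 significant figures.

For Z = 3 the level energies scale as Z², so the effective Rydberg energy is 13.6 × 9 = 122.4 eV.
ΔE = 122.4 × (1/1² − 1/4²) = 122.4 × 0.9375 = 114.8 eV.
λ = hc/ΔE = 1240 / 114.8 = 10.81 nm.

10.81 nm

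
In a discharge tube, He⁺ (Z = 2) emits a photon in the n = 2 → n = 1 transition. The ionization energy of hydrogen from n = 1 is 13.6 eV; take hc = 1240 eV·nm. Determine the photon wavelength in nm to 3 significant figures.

30.4 nm

For Z = 2 the level energies scale as Z², so the effective Rydberg energy is 13.6 × 4 = 54.40 eV.
ΔE = 54.40 × (1/1² − 1/2²) = 54.40 × 0.7500 = 40.80 eV.
λ = hc/ΔE = 1240 / 40.80 = 30.4 nm.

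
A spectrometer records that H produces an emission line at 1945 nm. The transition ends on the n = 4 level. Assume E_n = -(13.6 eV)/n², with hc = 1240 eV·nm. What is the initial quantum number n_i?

n_i = 8

The photon energy is ΔE = hc/λ = 1240 / 1945 = 0.6375 eV.
With Z = 1, ΔE = 13.60 × (1/n_f² − 1/n_i²), so 1/n_f² − 1/n_i² = 0.04688.
With n_f = 4: 1/n_i² = 1/16 − 0.04688 = 0.01562, so n_i ≈ 8.00.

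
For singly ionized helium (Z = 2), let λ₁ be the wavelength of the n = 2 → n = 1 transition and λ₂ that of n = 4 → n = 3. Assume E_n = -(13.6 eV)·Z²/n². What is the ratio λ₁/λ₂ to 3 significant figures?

0.0648

λ ∝ 1/ΔE ∝ 1/(1/n_f² − 1/n_i²), and the Z² and hc factors cancel in the ratio.
λ₁/λ₂ = (1/3² − 1/4²)/(1/1² − 1/2²) = 0.04861/0.7500 = 0.0648.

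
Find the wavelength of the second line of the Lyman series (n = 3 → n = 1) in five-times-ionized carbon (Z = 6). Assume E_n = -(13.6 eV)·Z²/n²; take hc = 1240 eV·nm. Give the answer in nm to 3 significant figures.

The Lyman series terminates on n_f = 1; the second line has n_i = 1+2 = 3.
ΔE = 489.6 × (1/1² − 1/3²) = 435.2 eV.
λ = 1240 / 435.2 = 2.85 nm.

2.85 nm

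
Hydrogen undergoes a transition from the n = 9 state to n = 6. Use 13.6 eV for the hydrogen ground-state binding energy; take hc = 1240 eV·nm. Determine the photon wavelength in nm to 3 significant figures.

5910 nm

ΔE = 13.60 × (1/6² − 1/9²) = 13.60 × 0.01543 = 0.2099 eV.
λ = hc/ΔE = 1240 / 0.2099 = 5910 nm.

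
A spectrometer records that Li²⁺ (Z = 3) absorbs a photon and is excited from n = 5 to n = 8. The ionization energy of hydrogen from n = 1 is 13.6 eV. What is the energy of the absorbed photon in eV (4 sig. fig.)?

The Bohr energies scale as Z², so for Z = 3: E_n = −122.4/n² eV.
E_8 = −122.4/64 = −1.913 eV and E_5 = −122.4/25 = −4.896 eV.
The photon energy is |E_8 − E_5| = 2.984 eV.

2.984 eV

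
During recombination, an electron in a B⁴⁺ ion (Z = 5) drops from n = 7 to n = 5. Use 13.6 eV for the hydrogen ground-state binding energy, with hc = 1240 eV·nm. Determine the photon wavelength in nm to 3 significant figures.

186 nm

For Z = 5 the level energies scale as Z², so the effective Rydberg energy is 13.6 × 25 = 340.0 eV.
ΔE = 340.0 × (1/5² − 1/7²) = 340.0 × 0.01959 = 6.661 eV.
λ = hc/ΔE = 1240 / 6.661 = 186 nm.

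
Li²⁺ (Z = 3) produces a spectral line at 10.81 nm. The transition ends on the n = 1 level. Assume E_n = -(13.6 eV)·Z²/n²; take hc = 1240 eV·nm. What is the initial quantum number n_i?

The photon energy is ΔE = hc/λ = 1240 / 10.81 = 114.7 eV.
With Z = 3, ΔE = 122.4 × (1/n_f² − 1/n_i²), so 1/n_f² − 1/n_i² = 0.9372.
With n_f = 1: 1/n_i² = 1/1 − 0.9372 = 0.06284, so n_i ≈ 3.99.

n_i = 4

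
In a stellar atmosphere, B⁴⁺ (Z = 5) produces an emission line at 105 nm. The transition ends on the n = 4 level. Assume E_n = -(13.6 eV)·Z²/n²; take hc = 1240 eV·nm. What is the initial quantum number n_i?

n_i = 6

The photon energy is ΔE = hc/λ = 1240 / 105 = 11.81 eV.
With Z = 5, ΔE = 340.0 × (1/n_f² − 1/n_i²), so 1/n_f² − 1/n_i² = 0.03473.
With n_f = 4: 1/n_i² = 1/16 − 0.03473 = 0.02777, so n_i ≈ 6.00.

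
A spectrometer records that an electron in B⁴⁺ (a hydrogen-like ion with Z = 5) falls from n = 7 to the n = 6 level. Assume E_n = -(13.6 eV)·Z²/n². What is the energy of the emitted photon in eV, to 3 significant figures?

2.51 eV

The Bohr energies scale as Z², so for Z = 5: E_n = −340.0/n² eV.
E_7 = −340.0/49 = −6.939 eV and E_6 = −340.0/36 = −9.444 eV.
The photon energy is |E_7 − E_6| = 2.51 eV.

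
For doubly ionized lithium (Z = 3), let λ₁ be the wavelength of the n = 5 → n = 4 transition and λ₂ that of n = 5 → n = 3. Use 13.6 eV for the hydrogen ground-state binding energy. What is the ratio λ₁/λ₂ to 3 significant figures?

λ ∝ 1/ΔE ∝ 1/(1/n_f² − 1/n_i²), and the Z² and hc factors cancel in the ratio.
λ₁/λ₂ = (1/3² − 1/5²)/(1/4² − 1/5²) = 0.07111/0.02250 = 3.16.

3.16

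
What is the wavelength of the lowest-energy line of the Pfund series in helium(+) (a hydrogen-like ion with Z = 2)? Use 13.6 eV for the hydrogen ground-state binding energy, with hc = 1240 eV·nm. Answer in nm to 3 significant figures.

1860 nm

The Pfund series terminates on n_f = 5; the first line has n_i = 5+1 = 6.
ΔE = 54.40 × (1/5² − 1/6²) = 0.6649 eV.
λ = 1240 / 0.6649 = 1860 nm.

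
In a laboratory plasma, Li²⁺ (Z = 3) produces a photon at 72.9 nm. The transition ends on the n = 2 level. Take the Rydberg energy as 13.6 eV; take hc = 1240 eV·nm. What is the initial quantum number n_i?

n_i = 3

The photon energy is ΔE = hc/λ = 1240 / 72.9 = 17.01 eV.
With Z = 3, ΔE = 122.4 × (1/n_f² − 1/n_i²), so 1/n_f² − 1/n_i² = 0.1390.
With n_f = 2: 1/n_i² = 1/4 − 0.1390 = 0.1110, so n_i ≈ 3.00.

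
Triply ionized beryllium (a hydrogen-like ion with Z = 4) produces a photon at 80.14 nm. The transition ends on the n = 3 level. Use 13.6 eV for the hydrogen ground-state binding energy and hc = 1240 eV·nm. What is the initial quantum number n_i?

n_i = 5

The photon energy is ΔE = hc/λ = 1240 / 80.14 = 15.47 eV.
With Z = 4, ΔE = 217.6 × (1/n_f² − 1/n_i²), so 1/n_f² − 1/n_i² = 0.07111.
With n_f = 3: 1/n_i² = 1/9 − 0.07111 = 0.04000, so n_i ≈ 5.00.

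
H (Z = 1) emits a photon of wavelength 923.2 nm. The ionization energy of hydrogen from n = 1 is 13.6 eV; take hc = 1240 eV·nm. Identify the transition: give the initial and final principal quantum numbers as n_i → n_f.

The photon energy is ΔE = hc/λ = 1240 / 923.2 = 1.343 eV.
With Z = 1, ΔE = 13.60 × (1/n_f² − 1/n_i²), so 1/n_f² − 1/n_i² = 0.09876.
Trying n_f = 3 gives 1/n_i² = 0.01235, i.e. n_i ≈ 9; this pair matches.

n_i = 9, n_f = 3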